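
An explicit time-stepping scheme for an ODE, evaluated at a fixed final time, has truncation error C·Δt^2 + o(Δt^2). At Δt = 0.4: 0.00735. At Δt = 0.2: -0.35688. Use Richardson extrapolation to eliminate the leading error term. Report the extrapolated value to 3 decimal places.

-0.478

The leading error scales as Δt^2; refining by a factor of 2 reduces it by 2^2 = 4.
Extrapolated value = (4·A(Δt/2) − A(Δt)) / (4 − 1)
= (4·(-0.35688) − 0.00735) / 3
= -1.43487 / 3 = -0.47829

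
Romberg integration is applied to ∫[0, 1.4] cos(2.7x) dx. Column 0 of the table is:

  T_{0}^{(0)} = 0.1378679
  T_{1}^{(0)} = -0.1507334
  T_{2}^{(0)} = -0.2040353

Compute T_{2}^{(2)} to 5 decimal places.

T_{1}^{(1)} = (4·(-0.1507334) − 0.1378679) / 3 = -0.2469338
T_{2}^{(1)} = (4·(-0.2040353) − (-0.1507334)) / 3 = -0.2218026
T_{2}^{(2)} = (16·(-0.2218026) − (-0.2469338)) / 15 = -0.2201272
(Column j=1 coincides with Simpson's rule on the same nodes.)

-0.22013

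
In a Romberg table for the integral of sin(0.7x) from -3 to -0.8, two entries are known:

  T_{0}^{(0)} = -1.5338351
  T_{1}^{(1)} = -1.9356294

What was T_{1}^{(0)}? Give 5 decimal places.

-1.83518

From T_{1}^{(1)} = (4·T_{1}^{(0)} − T_{0}^{(0)})/3, solve for T_{1}^{(0)}:
4·T_{1}^{(0)} = 3·(-1.9356294) + (-1.5338351) = -7.3407233
T_{1}^{(0)} = -1.8351808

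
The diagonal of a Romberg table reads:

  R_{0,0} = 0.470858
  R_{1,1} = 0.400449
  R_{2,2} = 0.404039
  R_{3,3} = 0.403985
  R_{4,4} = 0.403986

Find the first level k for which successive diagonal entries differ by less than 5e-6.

|R_{1,1} − R_{0,0}| = 0.070409 ≥ 5e-6
|R_{2,2} − R_{1,1}| = 0.003590 ≥ 5e-6
|R_{3,3} − R_{2,2}| = 0.000054 ≥ 5e-6
|R_{4,4} − R_{3,3}| = 0.000001 < 5e-6

k = 4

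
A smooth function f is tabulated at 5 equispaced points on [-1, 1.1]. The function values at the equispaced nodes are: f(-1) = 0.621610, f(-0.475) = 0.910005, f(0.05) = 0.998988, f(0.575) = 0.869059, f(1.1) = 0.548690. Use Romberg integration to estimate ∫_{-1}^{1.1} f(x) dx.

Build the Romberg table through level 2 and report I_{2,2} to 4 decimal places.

I_{0,0} (trapezoid, 1 panel, h=2.1000): 1.228815
I_{1,0} (trapezoid, 2 panels, h=1.0500): 1.663345
I_{2,0} (trapezoid, 4 panels, h=0.5250): 1.765681
I_{1,1} = 1.663345 + (1.663345 − 1.228815)/3 = 1.808188
I_{2,1} = 1.765681 + (1.765681 − 1.663345)/3 = 1.799793
I_{2,2} = 1.799793 + (1.799793 − 1.808188)/15 = 1.799233

1.7992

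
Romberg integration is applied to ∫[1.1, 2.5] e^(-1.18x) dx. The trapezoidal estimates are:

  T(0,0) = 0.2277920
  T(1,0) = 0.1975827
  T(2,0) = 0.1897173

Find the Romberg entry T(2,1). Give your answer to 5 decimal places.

0.18710

Richardson extrapolation on the trapezoidal column (denominator 4−1=3):
T(2,1) = (4·0.1897173 − 0.1975827) / 3 = 0.1870955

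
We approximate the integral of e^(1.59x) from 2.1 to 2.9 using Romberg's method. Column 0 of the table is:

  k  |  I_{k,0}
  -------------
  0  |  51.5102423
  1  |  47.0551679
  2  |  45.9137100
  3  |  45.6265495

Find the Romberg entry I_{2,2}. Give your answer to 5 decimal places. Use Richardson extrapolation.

Richardson extrapolation on the trapezoidal column (denominator 4−1=3):
I_{1,1} = (4·47.0551679 − 51.5102423) / 3 = 45.5701431
I_{2,1} = (4·45.9137100 − 47.0551679) / 3 = 45.5332240
I_{2,2} = (16·45.5332240 − 45.5701431) / 15 = 45.5307627

45.53076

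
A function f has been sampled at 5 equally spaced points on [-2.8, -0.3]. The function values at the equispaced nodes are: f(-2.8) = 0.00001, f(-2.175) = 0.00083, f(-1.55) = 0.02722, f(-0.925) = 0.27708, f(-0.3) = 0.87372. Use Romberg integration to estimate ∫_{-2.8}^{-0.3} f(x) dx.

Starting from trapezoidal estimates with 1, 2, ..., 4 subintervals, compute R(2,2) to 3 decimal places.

R(0,0) (trapezoid, 1 panel, h=2.5000): 1.09216
R(1,0) (trapezoid, 2 panels, h=1.2500): 0.58011
R(2,0) (trapezoid, 4 panels, h=0.6250): 0.46375
R(1,1) = 0.58011 + (0.58011 − 1.09216)/3 = 0.40943
R(2,1) = 0.46375 + (0.46375 − 0.58011)/3 = 0.42496
R(2,2) = 0.42496 + (0.42496 − 0.40943)/15 = 0.42600

0.426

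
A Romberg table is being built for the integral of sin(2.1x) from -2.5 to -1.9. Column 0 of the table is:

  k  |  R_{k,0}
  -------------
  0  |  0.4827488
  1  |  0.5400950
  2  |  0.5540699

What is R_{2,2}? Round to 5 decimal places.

R_{1,1} = 0.5400950 + (0.5400950 − 0.4827488)/3 = 0.5592104
R_{2,1} = (4·0.5540699 − 0.5400950) / 3 = 0.5587282
R_{2,2} = (16·0.5587282 − 0.5592104) / 15 = 0.5586961
(Column j=1 coincides with Simpson's rule on the same nodes.)

0.55870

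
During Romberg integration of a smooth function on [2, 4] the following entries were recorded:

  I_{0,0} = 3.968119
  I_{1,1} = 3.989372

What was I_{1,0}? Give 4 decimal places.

3.9841

From I_{1,1} = (4·I_{1,0} − I_{0,0})/3, solve for I_{1,0}:
4·I_{1,0} = 3·3.989372 + 3.968119 = 15.936235
I_{1,0} = 3.984059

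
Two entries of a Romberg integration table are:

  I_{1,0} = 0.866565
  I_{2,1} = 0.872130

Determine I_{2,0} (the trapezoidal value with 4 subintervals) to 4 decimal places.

From I_{2,1} = (4·I_{2,0} − I_{1,0})/3, solve for I_{2,0}:
4·I_{2,0} = 3·0.872130 + 0.866565 = 3.482955
I_{2,0} = 0.870739

0.8707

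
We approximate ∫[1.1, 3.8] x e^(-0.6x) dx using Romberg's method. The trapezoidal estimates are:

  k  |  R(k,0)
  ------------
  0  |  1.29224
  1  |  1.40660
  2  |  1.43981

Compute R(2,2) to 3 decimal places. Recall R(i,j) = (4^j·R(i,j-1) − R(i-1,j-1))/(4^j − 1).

1.451

R(1,1) = 1.40660 + (1.40660 − 1.29224)/3 = 1.44472
R(2,1) = 1.43981 + (1.43981 − 1.40660)/3 = 1.45088
R(2,2) = (16·1.45088 − 1.44472) / 15 = 1.45129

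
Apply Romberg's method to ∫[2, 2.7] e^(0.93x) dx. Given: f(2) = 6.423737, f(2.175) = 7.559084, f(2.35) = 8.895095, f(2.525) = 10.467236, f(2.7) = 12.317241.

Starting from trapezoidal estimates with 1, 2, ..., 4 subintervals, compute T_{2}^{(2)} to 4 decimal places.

T_{0}^{(0)} (trapezoid, 1 panel, h=0.7000): 6.559342
T_{1}^{(0)} (trapezoid, 2 panels, h=0.3500): 6.392954
T_{2}^{(0)} (trapezoid, 4 panels, h=0.1750): 6.351083
T_{1}^{(1)} = 6.392954 + (6.392954 − 6.559342)/3 = 6.337491
T_{2}^{(1)} = 6.351083 + (6.351083 − 6.392954)/3 = 6.337126
T_{2}^{(2)} = 6.337126 + (6.337126 − 6.337491)/15 = 6.337102

6.3371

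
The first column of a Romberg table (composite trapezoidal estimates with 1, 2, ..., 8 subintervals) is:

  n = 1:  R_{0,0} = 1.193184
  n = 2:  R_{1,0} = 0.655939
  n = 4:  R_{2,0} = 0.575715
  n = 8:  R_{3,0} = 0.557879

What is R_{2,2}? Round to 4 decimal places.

R_{1,1} = (4·0.655939 − 1.193184) / 3 = 0.476857
R_{2,1} = (4·0.575715 − 0.655939) / 3 = 0.548974
R_{2,2} = (16·0.548974 − 0.476857) / 15 = 0.553782

0.5538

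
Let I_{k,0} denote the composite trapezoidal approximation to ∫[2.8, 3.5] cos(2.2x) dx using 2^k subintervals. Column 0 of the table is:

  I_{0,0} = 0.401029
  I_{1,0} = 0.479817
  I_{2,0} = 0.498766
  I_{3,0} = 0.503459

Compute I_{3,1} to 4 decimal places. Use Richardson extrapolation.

0.5050

Richardson extrapolation on the trapezoidal column (denominator 4−1=3):
I_{3,1} = (4·0.503459 − 0.498766) / 3 = 0.505023
(Column j=1 coincides with Simpson's rule on the same nodes.)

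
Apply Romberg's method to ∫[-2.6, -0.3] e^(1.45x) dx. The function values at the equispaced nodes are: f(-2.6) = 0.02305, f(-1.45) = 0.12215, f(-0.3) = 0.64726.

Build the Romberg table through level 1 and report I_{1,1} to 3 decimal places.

I_{0,0} (trapezoid, 1 panel, h=2.3000): 0.77086
I_{1,0} (trapezoid, 2 panels, h=1.1500): 0.52590
I_{1,1} = 0.52590 + (0.52590 − 0.77086)/3 = 0.44425

0.444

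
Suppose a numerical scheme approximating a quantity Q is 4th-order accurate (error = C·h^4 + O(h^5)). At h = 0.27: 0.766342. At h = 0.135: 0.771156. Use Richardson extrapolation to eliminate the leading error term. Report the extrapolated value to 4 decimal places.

The leading error scales as h^4; refining by a factor of 2 reduces it by 2^4 = 16.
Extrapolated value = (16·A(h/2) − A(h)) / (16 − 1)
= (16·0.771156 − 0.766342) / 15
= 11.572154 / 15 = 0.771477

0.7715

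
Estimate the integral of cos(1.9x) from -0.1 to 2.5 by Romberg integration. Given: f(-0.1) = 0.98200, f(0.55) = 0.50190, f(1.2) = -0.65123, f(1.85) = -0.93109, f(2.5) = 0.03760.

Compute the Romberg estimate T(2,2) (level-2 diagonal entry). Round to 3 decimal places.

T(0,0) (trapezoid, 1 panel, h=2.6000): 1.32548
T(1,0) (trapezoid, 2 panels, h=1.3000): -0.18386
T(2,0) (trapezoid, 4 panels, h=0.6500): -0.37090
T(1,1) = -0.18386 + (-0.18386 − 1.32548)/3 = -0.68697
T(2,1) = -0.37090 + (-0.37090 − (-0.18386))/3 = -0.43325
T(2,2) = -0.43325 + (-0.43325 − (-0.68697))/15 = -0.41634

-0.416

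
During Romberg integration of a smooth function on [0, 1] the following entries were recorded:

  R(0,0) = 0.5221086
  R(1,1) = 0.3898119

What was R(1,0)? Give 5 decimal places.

0.42289

From R(1,1) = (4·R(1,0) − R(0,0))/3, solve for R(1,0):
4·R(1,0) = 3·0.3898119 + 0.5221086 = 1.6915443
R(1,0) = 0.4228861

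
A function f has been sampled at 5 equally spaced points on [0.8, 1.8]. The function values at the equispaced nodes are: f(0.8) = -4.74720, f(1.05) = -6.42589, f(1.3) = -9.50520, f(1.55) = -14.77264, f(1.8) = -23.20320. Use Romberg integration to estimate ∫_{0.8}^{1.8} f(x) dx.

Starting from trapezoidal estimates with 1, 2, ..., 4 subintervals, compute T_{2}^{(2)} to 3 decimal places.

-10.979

T_{0}^{(0)} (trapezoid, 1 panel, h=1.0000): -13.97520
T_{1}^{(0)} (trapezoid, 2 panels, h=0.5000): -11.74020
T_{2}^{(0)} (trapezoid, 4 panels, h=0.2500): -11.16973
T_{1}^{(1)} = -11.74020 + (-11.74020 − (-13.97520))/3 = -10.99520
T_{2}^{(1)} = -11.16973 + (-11.16973 − (-11.74020))/3 = -10.97957
T_{2}^{(2)} = -10.97957 + (-10.97957 − (-10.99520))/15 = -10.97853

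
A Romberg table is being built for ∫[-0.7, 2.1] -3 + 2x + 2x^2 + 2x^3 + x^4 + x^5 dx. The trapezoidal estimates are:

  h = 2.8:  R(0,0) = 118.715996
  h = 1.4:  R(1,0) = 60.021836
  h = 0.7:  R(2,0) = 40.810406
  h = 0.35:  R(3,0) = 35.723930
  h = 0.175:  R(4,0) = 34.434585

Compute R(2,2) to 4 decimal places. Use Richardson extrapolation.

34.0032

Richardson extrapolation on the trapezoidal column (denominator 4−1=3):
R(1,1) = (4·60.021836 − 118.715996) / 3 = 40.457116
R(2,1) = 40.810406 + (40.810406 − 60.021836)/3 = 34.406596
R(2,2) = (16·34.406596 − 40.457116) / 15 = 34.003228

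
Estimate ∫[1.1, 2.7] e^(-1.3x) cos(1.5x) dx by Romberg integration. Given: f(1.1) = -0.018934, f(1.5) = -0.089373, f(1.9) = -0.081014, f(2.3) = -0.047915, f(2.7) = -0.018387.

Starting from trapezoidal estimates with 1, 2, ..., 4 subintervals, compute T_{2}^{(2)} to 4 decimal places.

-0.1000

T_{0}^{(0)} (trapezoid, 1 panel, h=1.6000): -0.029857
T_{1}^{(0)} (trapezoid, 2 panels, h=0.8000): -0.079740
T_{2}^{(0)} (trapezoid, 4 panels, h=0.4000): -0.094785
T_{1}^{(1)} = -0.079740 + (-0.079740 − (-0.029857))/3 = -0.096368
T_{2}^{(1)} = -0.094785 + (-0.094785 − (-0.079740))/3 = -0.099800
T_{2}^{(2)} = -0.099800 + (-0.099800 − (-0.096368))/15 = -0.100029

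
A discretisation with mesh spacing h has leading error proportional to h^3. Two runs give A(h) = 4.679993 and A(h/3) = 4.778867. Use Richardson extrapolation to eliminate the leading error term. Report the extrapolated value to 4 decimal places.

4.7827

The leading error scales as h^3; refining by a factor of 3 reduces it by 3^3 = 27.
Extrapolated value = (27·A(h/3) − A(h)) / (27 − 1)
= (27·4.778867 − 4.679993) / 26
= 124.349416 / 26 = 4.782670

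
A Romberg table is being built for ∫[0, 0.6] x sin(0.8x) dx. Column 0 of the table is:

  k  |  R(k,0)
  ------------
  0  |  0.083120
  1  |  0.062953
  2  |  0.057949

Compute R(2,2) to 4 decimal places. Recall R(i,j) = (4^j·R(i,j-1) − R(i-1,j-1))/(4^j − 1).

Richardson extrapolation on the trapezoidal column (denominator 4−1=3):
R(1,1) = 0.062953 + (0.062953 − 0.083120)/3 = 0.056231
R(2,1) = (4·0.057949 − 0.062953) / 3 = 0.056281
R(2,2) = (16·0.056281 − 0.056231) / 15 = 0.056284

0.0563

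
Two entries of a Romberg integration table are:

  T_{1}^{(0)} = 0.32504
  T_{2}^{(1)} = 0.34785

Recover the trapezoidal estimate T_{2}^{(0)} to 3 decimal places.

From T_{2}^{(1)} = (4·T_{2}^{(0)} − T_{1}^{(0)})/3, solve for T_{2}^{(0)}:
4·T_{2}^{(0)} = 3·0.34785 + 0.32504 = 1.36859
T_{2}^{(0)} = 0.34215

0.342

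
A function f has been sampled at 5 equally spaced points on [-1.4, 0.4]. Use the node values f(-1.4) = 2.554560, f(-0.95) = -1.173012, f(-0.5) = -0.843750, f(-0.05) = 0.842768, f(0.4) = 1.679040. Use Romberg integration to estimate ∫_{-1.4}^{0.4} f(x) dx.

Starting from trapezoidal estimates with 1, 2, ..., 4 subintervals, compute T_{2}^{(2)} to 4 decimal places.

0.1788

T_{0}^{(0)} (trapezoid, 1 panel, h=1.8000): 3.810240
T_{1}^{(0)} (trapezoid, 2 panels, h=0.9000): 1.145745
T_{2}^{(0)} (trapezoid, 4 panels, h=0.4500): 0.424263
T_{1}^{(1)} = 1.145745 + (1.145745 − 3.810240)/3 = 0.257580
T_{2}^{(1)} = 0.424263 + (0.424263 − 1.145745)/3 = 0.183769
T_{2}^{(2)} = 0.183769 + (0.183769 − 0.257580)/15 = 0.178848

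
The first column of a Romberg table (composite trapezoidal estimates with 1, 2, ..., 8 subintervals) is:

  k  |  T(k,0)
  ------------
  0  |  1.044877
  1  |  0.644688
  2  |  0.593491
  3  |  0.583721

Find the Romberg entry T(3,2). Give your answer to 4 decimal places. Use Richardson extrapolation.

0.5807

Richardson extrapolation on the trapezoidal column (denominator 4−1=3):
T(2,1) = 0.593491 + (0.593491 − 0.644688)/3 = 0.576425
T(3,1) = 0.583721 + (0.583721 − 0.593491)/3 = 0.580464
T(3,2) = 0.580464 + (0.580464 − 0.576425)/15 = 0.580733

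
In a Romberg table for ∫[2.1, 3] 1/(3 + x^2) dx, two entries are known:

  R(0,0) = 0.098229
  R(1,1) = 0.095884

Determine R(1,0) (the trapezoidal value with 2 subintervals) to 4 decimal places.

0.0965

From R(1,1) = (4·R(1,0) − R(0,0))/3, solve for R(1,0):
4·R(1,0) = 3·0.095884 + 0.098229 = 0.385881
R(1,0) = 0.096470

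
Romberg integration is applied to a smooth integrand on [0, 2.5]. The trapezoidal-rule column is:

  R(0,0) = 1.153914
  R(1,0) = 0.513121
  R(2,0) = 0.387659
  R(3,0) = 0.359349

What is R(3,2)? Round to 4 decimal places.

Richardson extrapolation on the trapezoidal column (denominator 4−1=3):
R(2,1) = (4·0.387659 − 0.513121) / 3 = 0.345838
R(3,1) = 0.359349 + (0.359349 − 0.387659)/3 = 0.349912
R(3,2) = 0.349912 + (0.349912 − 0.345838)/15 = 0.350184

0.3502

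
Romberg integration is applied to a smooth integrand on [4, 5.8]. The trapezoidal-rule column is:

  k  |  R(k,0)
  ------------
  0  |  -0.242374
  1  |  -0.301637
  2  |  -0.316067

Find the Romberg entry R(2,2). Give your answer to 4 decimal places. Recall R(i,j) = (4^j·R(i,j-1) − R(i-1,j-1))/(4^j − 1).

-0.3208

R(1,1) = (4·(-0.301637) − (-0.242374)) / 3 = -0.321391
R(2,1) = (4·(-0.316067) − (-0.301637)) / 3 = -0.320877
R(2,2) = -0.320877 + (-0.320877 − (-0.321391))/15 = -0.320843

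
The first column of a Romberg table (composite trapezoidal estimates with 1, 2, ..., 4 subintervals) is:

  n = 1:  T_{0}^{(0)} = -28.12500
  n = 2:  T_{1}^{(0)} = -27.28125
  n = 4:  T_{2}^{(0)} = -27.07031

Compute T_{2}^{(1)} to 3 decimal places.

-27.000

T_{2}^{(1)} = -27.07031 + (-27.07031 − (-27.28125))/3 = -27.00000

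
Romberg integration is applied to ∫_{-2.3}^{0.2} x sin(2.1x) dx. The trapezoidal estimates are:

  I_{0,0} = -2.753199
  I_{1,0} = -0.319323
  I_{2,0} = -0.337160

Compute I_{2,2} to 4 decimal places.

-0.3988

Richardson extrapolation on the trapezoidal column (denominator 4−1=3):
I_{1,1} = -0.319323 + (-0.319323 − (-2.753199))/3 = 0.491969
I_{2,1} = -0.337160 + (-0.337160 − (-0.319323))/3 = -0.343106
I_{2,2} = (16·(-0.343106) − 0.491969) / 15 = -0.398778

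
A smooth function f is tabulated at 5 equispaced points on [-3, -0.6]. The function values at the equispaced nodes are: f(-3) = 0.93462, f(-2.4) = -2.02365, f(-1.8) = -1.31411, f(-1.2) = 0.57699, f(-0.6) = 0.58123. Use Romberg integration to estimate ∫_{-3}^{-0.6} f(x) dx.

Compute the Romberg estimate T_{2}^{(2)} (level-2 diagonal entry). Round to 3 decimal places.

T_{0}^{(0)} (trapezoid, 1 panel, h=2.4000): 1.81902
T_{1}^{(0)} (trapezoid, 2 panels, h=1.2000): -0.66742
T_{2}^{(0)} (trapezoid, 4 panels, h=0.6000): -1.20171
T_{1}^{(1)} = -0.66742 + (-0.66742 − 1.81902)/3 = -1.49623
T_{2}^{(1)} = -1.20171 + (-1.20171 − (-0.66742))/3 = -1.37981
T_{2}^{(2)} = -1.37981 + (-1.37981 − (-1.49623))/15 = -1.37205

-1.372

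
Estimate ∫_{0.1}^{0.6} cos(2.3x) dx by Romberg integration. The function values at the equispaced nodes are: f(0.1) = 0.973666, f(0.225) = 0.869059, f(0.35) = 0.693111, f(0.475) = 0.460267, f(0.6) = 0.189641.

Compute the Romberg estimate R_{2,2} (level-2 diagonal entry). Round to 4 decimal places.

R_{0,0} (trapezoid, 1 panel, h=0.5000): 0.290827
R_{1,0} (trapezoid, 2 panels, h=0.2500): 0.318691
R_{2,0} (trapezoid, 4 panels, h=0.1250): 0.325511
R_{1,1} = 0.318691 + (0.318691 − 0.290827)/3 = 0.327979
R_{2,1} = 0.325511 + (0.325511 − 0.318691)/3 = 0.327784
R_{2,2} = 0.327784 + (0.327784 − 0.327979)/15 = 0.327771

0.3278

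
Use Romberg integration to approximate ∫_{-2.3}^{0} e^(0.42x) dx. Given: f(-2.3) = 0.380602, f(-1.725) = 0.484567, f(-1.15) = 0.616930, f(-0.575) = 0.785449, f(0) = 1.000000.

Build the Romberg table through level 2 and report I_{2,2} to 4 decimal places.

I_{0,0} (trapezoid, 1 panel, h=2.3000): 1.587692
I_{1,0} (trapezoid, 2 panels, h=1.1500): 1.503316
I_{2,0} (trapezoid, 4 panels, h=0.5750): 1.481917
I_{1,1} = 1.503316 + (1.503316 − 1.587692)/3 = 1.475191
I_{2,1} = 1.481917 + (1.481917 − 1.503316)/3 = 1.474784
I_{2,2} = 1.474784 + (1.474784 − 1.475191)/15 = 1.474757

1.4748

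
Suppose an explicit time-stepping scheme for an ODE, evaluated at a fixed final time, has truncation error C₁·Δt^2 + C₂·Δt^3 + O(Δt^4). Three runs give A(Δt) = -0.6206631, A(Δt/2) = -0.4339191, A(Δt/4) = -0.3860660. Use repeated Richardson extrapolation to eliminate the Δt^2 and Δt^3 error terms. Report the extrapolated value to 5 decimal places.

-0.36989

First eliminate the Δt^2 term (factor 2^2 = 4):
  B₁ = (4·(-0.4339191) − (-0.6206631))/3 = -0.3716711
  B₂ = (4·(-0.3860660) − (-0.4339191))/3 = -0.3701150
Then eliminate the Δt^3 term (factor 2^3 = 8):
  (8·(-0.3701150) − (-0.3716711))/7 = -0.3698927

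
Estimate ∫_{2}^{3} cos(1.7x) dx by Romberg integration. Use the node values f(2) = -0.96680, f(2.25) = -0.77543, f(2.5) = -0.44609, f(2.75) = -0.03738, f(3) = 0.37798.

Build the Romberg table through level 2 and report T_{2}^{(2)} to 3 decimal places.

-0.394

T_{0}^{(0)} (trapezoid, 1 panel, h=1.0000): -0.29441
T_{1}^{(0)} (trapezoid, 2 panels, h=0.5000): -0.37025
T_{2}^{(0)} (trapezoid, 4 panels, h=0.2500): -0.38833
T_{1}^{(1)} = -0.37025 + (-0.37025 − (-0.29441))/3 = -0.39553
T_{2}^{(1)} = -0.38833 + (-0.38833 − (-0.37025))/3 = -0.39436
T_{2}^{(2)} = -0.39436 + (-0.39436 − (-0.39553))/15 = -0.39428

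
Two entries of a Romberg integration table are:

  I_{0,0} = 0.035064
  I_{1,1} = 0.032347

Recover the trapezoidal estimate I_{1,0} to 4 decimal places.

0.0330

From I_{1,1} = (4·I_{1,0} − I_{0,0})/3, solve for I_{1,0}:
4·I_{1,0} = 3·0.032347 + 0.035064 = 0.132105
I_{1,0} = 0.033026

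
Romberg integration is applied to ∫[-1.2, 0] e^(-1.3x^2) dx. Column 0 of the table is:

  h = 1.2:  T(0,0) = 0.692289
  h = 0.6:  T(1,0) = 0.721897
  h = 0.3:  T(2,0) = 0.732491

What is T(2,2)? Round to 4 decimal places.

T(1,1) = 0.721897 + (0.721897 − 0.692289)/3 = 0.731766
T(2,1) = 0.732491 + (0.732491 − 0.721897)/3 = 0.736022
T(2,2) = 0.736022 + (0.736022 − 0.731766)/15 = 0.736306

0.7363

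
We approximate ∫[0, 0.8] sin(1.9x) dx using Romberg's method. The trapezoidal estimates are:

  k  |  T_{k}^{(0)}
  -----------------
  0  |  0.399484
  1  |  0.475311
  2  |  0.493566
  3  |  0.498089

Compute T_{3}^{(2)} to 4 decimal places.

Richardson extrapolation on the trapezoidal column (denominator 4−1=3):
T_{2}^{(1)} = (4·0.493566 − 0.475311) / 3 = 0.499651
T_{3}^{(1)} = (4·0.498089 − 0.493566) / 3 = 0.499597
T_{3}^{(2)} = 0.499597 + (0.499597 − 0.499651)/15 = 0.499593

0.4996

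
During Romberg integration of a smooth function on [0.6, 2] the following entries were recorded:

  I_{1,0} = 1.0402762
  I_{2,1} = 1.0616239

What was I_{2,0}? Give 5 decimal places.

From I_{2,1} = (4·I_{2,0} − I_{1,0})/3, solve for I_{2,0}:
4·I_{2,0} = 3·1.0616239 + 1.0402762 = 4.2251479
I_{2,0} = 1.0562870

1.05629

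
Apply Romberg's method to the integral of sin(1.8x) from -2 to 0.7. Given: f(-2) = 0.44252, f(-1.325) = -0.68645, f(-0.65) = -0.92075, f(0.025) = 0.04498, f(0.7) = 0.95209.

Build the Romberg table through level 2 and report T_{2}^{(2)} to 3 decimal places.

-0.654

T_{0}^{(0)} (trapezoid, 1 panel, h=2.7000): 1.88272
T_{1}^{(0)} (trapezoid, 2 panels, h=1.3500): -0.30165
T_{2}^{(0)} (trapezoid, 4 panels, h=0.6750): -0.58382
T_{1}^{(1)} = -0.30165 + (-0.30165 − 1.88272)/3 = -1.02977
T_{2}^{(1)} = -0.58382 + (-0.58382 − (-0.30165))/3 = -0.67788
T_{2}^{(2)} = -0.67788 + (-0.67788 − (-1.02977))/15 = -0.65442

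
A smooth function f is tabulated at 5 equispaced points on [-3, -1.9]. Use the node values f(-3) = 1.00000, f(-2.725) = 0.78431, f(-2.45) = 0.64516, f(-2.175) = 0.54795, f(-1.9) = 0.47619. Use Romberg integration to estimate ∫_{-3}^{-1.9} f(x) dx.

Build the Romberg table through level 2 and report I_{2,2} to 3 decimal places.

I_{0,0} (trapezoid, 1 panel, h=1.1000): 0.81190
I_{1,0} (trapezoid, 2 panels, h=0.5500): 0.76079
I_{2,0} (trapezoid, 4 panels, h=0.2750): 0.74677
I_{1,1} = 0.76079 + (0.76079 − 0.81190)/3 = 0.74375
I_{2,1} = 0.74677 + (0.74677 − 0.76079)/3 = 0.74210
I_{2,2} = 0.74210 + (0.74210 − 0.74375)/15 = 0.74199

0.742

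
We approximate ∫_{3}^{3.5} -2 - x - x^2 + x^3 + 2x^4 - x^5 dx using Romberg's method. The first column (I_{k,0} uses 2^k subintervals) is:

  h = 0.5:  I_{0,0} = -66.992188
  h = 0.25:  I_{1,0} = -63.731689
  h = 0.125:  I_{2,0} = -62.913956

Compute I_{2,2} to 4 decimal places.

I_{1,1} = (4·(-63.731689) − (-66.992188)) / 3 = -62.644856
I_{2,1} = (4·(-62.913956) − (-63.731689)) / 3 = -62.641378
I_{2,2} = -62.641378 + (-62.641378 − (-62.644856))/15 = -62.641146

-62.6411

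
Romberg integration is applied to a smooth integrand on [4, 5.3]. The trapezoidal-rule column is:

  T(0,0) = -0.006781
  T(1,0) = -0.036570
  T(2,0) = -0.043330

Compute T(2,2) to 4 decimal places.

-0.0455

Richardson extrapolation on the trapezoidal column (denominator 4−1=3):
T(1,1) = -0.036570 + (-0.036570 − (-0.006781))/3 = -0.046500
T(2,1) = (4·(-0.043330) − (-0.036570)) / 3 = -0.045583
T(2,2) = (16·(-0.045583) − (-0.046500)) / 15 = -0.045522
(Column j=1 coincides with Simpson's rule on the same nodes.)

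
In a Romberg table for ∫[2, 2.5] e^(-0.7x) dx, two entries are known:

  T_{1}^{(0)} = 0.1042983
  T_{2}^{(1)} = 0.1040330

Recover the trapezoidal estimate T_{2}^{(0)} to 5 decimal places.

From T_{2}^{(1)} = (4·T_{2}^{(0)} − T_{1}^{(0)})/3, solve for T_{2}^{(0)}:
4·T_{2}^{(0)} = 3·0.1040330 + 0.1042983 = 0.4163973
T_{2}^{(0)} = 0.1040993

0.10410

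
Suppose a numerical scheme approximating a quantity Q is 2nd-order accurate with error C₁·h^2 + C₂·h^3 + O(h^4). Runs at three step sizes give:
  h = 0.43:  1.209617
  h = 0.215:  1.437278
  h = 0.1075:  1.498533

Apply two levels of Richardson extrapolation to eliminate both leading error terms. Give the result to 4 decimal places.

1.5198

First eliminate the h^2 term (factor 2^2 = 4):
  B₁ = (4·1.437278 − 1.209617)/3 = 1.513165
  B₂ = (4·1.498533 − 1.437278)/3 = 1.518951
Then eliminate the h^3 term (factor 2^3 = 8):
  (8·1.518951 − 1.513165)/7 = 1.519778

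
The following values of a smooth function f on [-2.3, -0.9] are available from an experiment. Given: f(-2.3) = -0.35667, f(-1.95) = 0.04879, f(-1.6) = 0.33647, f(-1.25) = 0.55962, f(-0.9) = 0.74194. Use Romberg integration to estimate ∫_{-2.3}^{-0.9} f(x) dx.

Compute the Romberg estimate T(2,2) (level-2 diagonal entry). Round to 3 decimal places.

T(0,0) (trapezoid, 1 panel, h=1.4000): 0.26969
T(1,0) (trapezoid, 2 panels, h=0.7000): 0.37037
T(2,0) (trapezoid, 4 panels, h=0.3500): 0.39813
T(1,1) = 0.37037 + (0.37037 − 0.26969)/3 = 0.40393
T(2,1) = 0.39813 + (0.39813 − 0.37037)/3 = 0.40738
T(2,2) = 0.40738 + (0.40738 − 0.40393)/15 = 0.40761

0.408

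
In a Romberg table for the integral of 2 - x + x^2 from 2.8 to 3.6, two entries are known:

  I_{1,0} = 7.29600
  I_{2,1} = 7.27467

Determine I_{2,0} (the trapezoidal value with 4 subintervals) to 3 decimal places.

7.280

From I_{2,1} = (4·I_{2,0} − I_{1,0})/3, solve for I_{2,0}:
4·I_{2,0} = 3·7.27467 + 7.29600 = 29.12001
I_{2,0} = 7.28000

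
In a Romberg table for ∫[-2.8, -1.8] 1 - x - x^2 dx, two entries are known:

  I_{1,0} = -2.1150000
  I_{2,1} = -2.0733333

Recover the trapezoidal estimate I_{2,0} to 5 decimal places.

From I_{2,1} = (4·I_{2,0} − I_{1,0})/3, solve for I_{2,0}:
4·I_{2,0} = 3·(-2.0733333) + (-2.1150000) = -8.3349999
I_{2,0} = -2.0837500

-2.08375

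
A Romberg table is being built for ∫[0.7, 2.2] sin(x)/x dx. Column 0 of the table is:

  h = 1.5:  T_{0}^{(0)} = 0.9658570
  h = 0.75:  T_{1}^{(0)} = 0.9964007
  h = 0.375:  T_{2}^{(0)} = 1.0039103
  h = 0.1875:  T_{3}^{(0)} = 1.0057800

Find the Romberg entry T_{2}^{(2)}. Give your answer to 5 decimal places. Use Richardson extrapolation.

1.00640

T_{1}^{(1)} = (4·0.9964007 − 0.9658570) / 3 = 1.0065819
T_{2}^{(1)} = (4·1.0039103 − 0.9964007) / 3 = 1.0064135
T_{2}^{(2)} = (16·1.0064135 − 1.0065819) / 15 = 1.0064023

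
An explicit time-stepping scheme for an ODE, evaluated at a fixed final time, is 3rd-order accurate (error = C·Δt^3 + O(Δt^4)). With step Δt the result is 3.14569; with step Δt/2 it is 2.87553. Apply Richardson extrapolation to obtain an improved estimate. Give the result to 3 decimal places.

The leading error scales as Δt^3; refining by a factor of 2 reduces it by 2^3 = 8.
Extrapolated value = (8·A(Δt/2) − A(Δt)) / (8 − 1)
= (8·2.87553 − 3.14569) / 7
= 19.85855 / 7 = 2.83694

2.837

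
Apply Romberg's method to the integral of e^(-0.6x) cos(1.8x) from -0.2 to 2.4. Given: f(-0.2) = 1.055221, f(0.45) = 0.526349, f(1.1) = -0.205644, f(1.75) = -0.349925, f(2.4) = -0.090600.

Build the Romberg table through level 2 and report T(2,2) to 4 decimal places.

T(0,0) (trapezoid, 1 panel, h=2.6000): 1.254007
T(1,0) (trapezoid, 2 panels, h=1.3000): 0.359666
T(2,0) (trapezoid, 4 panels, h=0.6500): 0.294509
T(1,1) = 0.359666 + (0.359666 − 1.254007)/3 = 0.061552
T(2,1) = 0.294509 + (0.294509 − 0.359666)/3 = 0.272790
T(2,2) = 0.272790 + (0.272790 − 0.061552)/15 = 0.286873

0.2869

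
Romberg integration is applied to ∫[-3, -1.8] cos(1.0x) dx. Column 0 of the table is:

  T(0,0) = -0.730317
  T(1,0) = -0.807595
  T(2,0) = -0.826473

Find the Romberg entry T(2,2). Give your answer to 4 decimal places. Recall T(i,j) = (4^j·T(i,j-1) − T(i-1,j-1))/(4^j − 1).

Richardson extrapolation on the trapezoidal column (denominator 4−1=3):
T(1,1) = -0.807595 + (-0.807595 − (-0.730317))/3 = -0.833354
T(2,1) = -0.826473 + (-0.826473 − (-0.807595))/3 = -0.832766
T(2,2) = -0.832766 + (-0.832766 − (-0.833354))/15 = -0.832727

-0.8327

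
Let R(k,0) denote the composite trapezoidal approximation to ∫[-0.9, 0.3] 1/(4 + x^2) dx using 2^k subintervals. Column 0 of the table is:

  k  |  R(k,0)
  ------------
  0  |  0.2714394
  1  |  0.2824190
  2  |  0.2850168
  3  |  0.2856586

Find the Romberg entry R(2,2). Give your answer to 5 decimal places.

R(1,1) = (4·0.2824190 − 0.2714394) / 3 = 0.2860789
R(2,1) = (4·0.2850168 − 0.2824190) / 3 = 0.2858827
R(2,2) = (16·0.2858827 − 0.2860789) / 15 = 0.2858696

0.28587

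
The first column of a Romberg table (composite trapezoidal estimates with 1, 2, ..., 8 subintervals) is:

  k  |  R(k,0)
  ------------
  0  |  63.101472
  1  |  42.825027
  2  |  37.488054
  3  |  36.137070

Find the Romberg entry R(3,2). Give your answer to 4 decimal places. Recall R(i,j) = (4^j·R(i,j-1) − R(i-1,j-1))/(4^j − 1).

35.6853

Richardson extrapolation on the trapezoidal column (denominator 4−1=3):
R(2,1) = (4·37.488054 − 42.825027) / 3 = 35.709063
R(3,1) = 36.137070 + (36.137070 − 37.488054)/3 = 35.686742
R(3,2) = 35.686742 + (35.686742 − 35.709063)/15 = 35.685254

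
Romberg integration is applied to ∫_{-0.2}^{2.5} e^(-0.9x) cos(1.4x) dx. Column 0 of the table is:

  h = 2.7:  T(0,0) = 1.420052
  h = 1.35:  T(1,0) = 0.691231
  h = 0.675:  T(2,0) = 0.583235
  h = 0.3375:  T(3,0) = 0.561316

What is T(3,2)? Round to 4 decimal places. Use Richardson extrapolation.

0.5545

T(2,1) = 0.583235 + (0.583235 − 0.691231)/3 = 0.547236
T(3,1) = 0.561316 + (0.561316 − 0.583235)/3 = 0.554010
T(3,2) = (16·0.554010 − 0.547236) / 15 = 0.554462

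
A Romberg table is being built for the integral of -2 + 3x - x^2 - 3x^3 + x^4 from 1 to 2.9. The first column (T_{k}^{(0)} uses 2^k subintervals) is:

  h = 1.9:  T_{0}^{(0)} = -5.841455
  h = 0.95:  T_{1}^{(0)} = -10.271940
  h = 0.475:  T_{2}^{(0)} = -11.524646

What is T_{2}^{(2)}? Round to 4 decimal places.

-11.9551

Richardson extrapolation on the trapezoidal column (denominator 4−1=3):
T_{1}^{(1)} = (4·(-10.271940) − (-5.841455)) / 3 = -11.748768
T_{2}^{(1)} = -11.524646 + (-11.524646 − (-10.271940))/3 = -11.942215
T_{2}^{(2)} = (16·(-11.942215) − (-11.748768)) / 15 = -11.955111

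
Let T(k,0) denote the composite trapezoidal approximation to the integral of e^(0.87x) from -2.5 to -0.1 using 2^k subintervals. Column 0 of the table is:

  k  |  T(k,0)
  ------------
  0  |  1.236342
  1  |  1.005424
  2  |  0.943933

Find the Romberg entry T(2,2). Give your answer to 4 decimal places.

Richardson extrapolation on the trapezoidal column (denominator 4−1=3):
T(1,1) = 1.005424 + (1.005424 − 1.236342)/3 = 0.928451
T(2,1) = 0.943933 + (0.943933 − 1.005424)/3 = 0.923436
T(2,2) = 0.923436 + (0.923436 − 0.928451)/15 = 0.923102
(Column j=1 coincides with Simpson's rule on the same nodes.)

0.9231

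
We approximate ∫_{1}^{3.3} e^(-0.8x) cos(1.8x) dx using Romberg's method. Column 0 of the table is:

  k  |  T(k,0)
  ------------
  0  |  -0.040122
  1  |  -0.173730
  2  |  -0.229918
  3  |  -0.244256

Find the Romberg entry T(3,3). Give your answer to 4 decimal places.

-0.2490

Richardson extrapolation on the trapezoidal column (denominator 4−1=3):
T(1,1) = (4·(-0.173730) − (-0.040122)) / 3 = -0.218266
T(2,1) = -0.229918 + (-0.229918 − (-0.173730))/3 = -0.248647
T(3,1) = (4·(-0.244256) − (-0.229918)) / 3 = -0.249035
T(2,2) = (16·(-0.248647) − (-0.218266)) / 15 = -0.250672
T(3,2) = -0.249035 + (-0.249035 − (-0.248647))/15 = -0.249061
T(3,3) = (64·(-0.249061) − (-0.250672)) / 63 = -0.249035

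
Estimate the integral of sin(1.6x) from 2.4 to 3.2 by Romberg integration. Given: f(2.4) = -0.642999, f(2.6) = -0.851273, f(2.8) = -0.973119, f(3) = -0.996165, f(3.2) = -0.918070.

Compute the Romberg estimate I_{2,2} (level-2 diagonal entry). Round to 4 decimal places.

-0.7264

I_{0,0} (trapezoid, 1 panel, h=0.8000): -0.624428
I_{1,0} (trapezoid, 2 panels, h=0.4000): -0.701461
I_{2,0} (trapezoid, 4 panels, h=0.2000): -0.720218
I_{1,1} = -0.701461 + (-0.701461 − (-0.624428))/3 = -0.727139
I_{2,1} = -0.720218 + (-0.720218 − (-0.701461))/3 = -0.726470
I_{2,2} = -0.726470 + (-0.726470 − (-0.727139))/15 = -0.726425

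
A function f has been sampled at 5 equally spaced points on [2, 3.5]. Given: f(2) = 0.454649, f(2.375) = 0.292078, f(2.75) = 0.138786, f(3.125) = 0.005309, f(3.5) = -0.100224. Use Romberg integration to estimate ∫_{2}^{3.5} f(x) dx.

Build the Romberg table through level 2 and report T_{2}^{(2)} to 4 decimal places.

0.2277

T_{0}^{(0)} (trapezoid, 1 panel, h=1.5000): 0.265819
T_{1}^{(0)} (trapezoid, 2 panels, h=0.7500): 0.236999
T_{2}^{(0)} (trapezoid, 4 panels, h=0.3750): 0.230020
T_{1}^{(1)} = 0.236999 + (0.236999 − 0.265819)/3 = 0.227392
T_{2}^{(1)} = 0.230020 + (0.230020 − 0.236999)/3 = 0.227694
T_{2}^{(2)} = 0.227694 + (0.227694 − 0.227392)/15 = 0.227714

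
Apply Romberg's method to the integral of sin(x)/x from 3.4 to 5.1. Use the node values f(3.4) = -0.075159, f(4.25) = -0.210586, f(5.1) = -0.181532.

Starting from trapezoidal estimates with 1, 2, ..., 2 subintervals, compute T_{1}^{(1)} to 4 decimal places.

T_{0}^{(0)} (trapezoid, 1 panel, h=1.7000): -0.218187
T_{1}^{(0)} (trapezoid, 2 panels, h=0.8500): -0.288092
T_{1}^{(1)} = -0.288092 + (-0.288092 − (-0.218187))/3 = -0.311394

-0.3114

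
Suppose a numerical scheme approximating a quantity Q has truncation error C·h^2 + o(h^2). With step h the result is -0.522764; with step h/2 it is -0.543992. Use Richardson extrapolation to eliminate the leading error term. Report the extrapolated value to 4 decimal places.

-0.5511

Extrapolated value = (4·A(h/2) − A(h)) / (4 − 1)
= (4·(-0.543992) − (-0.522764)) / 3
= -1.653204 / 3 = -0.551068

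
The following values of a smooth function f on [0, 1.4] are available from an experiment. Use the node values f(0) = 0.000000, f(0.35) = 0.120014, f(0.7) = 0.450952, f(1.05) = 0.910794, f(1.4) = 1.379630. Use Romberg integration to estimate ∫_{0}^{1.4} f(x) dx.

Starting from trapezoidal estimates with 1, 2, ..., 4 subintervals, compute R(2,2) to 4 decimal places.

R(0,0) (trapezoid, 1 panel, h=1.4000): 0.965741
R(1,0) (trapezoid, 2 panels, h=0.7000): 0.798537
R(2,0) (trapezoid, 4 panels, h=0.3500): 0.760051
R(1,1) = 0.798537 + (0.798537 − 0.965741)/3 = 0.742802
R(2,1) = 0.760051 + (0.760051 − 0.798537)/3 = 0.747222
R(2,2) = 0.747222 + (0.747222 − 0.742802)/15 = 0.747517

0.7475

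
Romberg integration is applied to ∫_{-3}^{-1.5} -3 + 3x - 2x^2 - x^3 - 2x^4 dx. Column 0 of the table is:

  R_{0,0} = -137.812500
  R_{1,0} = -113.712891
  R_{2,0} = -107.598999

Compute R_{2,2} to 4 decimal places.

R_{1,1} = (4·(-113.712891) − (-137.812500)) / 3 = -105.679688
R_{2,1} = (4·(-107.598999) − (-113.712891)) / 3 = -105.561035
R_{2,2} = (16·(-105.561035) − (-105.679688)) / 15 = -105.553125

-105.5531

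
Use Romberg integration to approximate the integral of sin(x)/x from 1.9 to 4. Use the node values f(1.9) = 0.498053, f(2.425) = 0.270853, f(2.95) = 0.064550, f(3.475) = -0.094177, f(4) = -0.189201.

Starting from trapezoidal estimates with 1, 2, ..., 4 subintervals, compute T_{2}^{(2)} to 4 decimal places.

T_{0}^{(0)} (trapezoid, 1 panel, h=2.1000): 0.324295
T_{1}^{(0)} (trapezoid, 2 panels, h=1.0500): 0.229925
T_{2}^{(0)} (trapezoid, 4 panels, h=0.5250): 0.207717
T_{1}^{(1)} = 0.229925 + (0.229925 − 0.324295)/3 = 0.198468
T_{2}^{(1)} = 0.207717 + (0.207717 − 0.229925)/3 = 0.200314
T_{2}^{(2)} = 0.200314 + (0.200314 − 0.198468)/15 = 0.200437

0.2004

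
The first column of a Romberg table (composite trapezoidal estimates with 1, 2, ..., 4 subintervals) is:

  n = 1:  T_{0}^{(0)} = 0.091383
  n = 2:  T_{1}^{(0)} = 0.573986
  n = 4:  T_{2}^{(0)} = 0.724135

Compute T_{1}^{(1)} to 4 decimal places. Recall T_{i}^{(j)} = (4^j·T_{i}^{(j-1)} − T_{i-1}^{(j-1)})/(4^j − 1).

0.7349

T_{1}^{(1)} = 0.573986 + (0.573986 − 0.091383)/3 = 0.734854
(Column j=1 coincides with Simpson's rule on the same nodes.)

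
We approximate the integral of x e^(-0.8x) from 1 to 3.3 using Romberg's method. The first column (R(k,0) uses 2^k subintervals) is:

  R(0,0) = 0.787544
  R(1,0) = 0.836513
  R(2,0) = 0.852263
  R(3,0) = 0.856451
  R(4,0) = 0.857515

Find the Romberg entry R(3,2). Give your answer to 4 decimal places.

0.8579

Richardson extrapolation on the trapezoidal column (denominator 4−1=3):
R(2,1) = (4·0.852263 − 0.836513) / 3 = 0.857513
R(3,1) = 0.856451 + (0.856451 − 0.852263)/3 = 0.857847
R(3,2) = (16·0.857847 − 0.857513) / 15 = 0.857869
(Column j=1 coincides with Simpson's rule on the same nodes.)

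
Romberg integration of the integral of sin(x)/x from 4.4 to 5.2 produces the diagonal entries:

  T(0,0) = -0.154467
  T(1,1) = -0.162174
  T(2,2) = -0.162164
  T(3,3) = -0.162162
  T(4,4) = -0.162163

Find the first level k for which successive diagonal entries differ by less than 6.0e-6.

k = 3

|T(1,1) − T(0,0)| = 0.007707 ≥ 6.0e-6
|T(2,2) − T(1,1)| = 0.000010 ≥ 6.0e-6
|T(3,3) − T(2,2)| = 0.000002 < 6.0e-6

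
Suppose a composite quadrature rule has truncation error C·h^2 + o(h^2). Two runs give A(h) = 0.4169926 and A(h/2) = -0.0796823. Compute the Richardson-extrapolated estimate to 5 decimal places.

-0.24524

The leading error scales as h^2; refining by a factor of 2 reduces it by 2^2 = 4.
Extrapolated value = (4·A(h/2) − A(h)) / (4 − 1)
= (4·(-0.0796823) − 0.4169926) / 3
= -0.7357218 / 3 = -0.2452406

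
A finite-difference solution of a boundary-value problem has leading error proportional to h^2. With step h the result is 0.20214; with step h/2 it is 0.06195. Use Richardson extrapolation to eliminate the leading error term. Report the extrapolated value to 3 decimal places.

The leading error scales as h^2; refining by a factor of 2 reduces it by 2^2 = 4.
Extrapolated value = (4·A(h/2) − A(h)) / (4 − 1)
= (4·0.06195 − 0.20214) / 3
= 0.04566 / 3 = 0.01522

0.015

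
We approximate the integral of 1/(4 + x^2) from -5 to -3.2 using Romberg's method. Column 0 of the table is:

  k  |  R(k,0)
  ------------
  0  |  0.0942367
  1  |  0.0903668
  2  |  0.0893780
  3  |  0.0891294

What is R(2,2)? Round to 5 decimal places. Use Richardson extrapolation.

0.08905

R(1,1) = (4·0.0903668 − 0.0942367) / 3 = 0.0890768
R(2,1) = 0.0893780 + (0.0893780 − 0.0903668)/3 = 0.0890484
R(2,2) = 0.0890484 + (0.0890484 − 0.0890768)/15 = 0.0890465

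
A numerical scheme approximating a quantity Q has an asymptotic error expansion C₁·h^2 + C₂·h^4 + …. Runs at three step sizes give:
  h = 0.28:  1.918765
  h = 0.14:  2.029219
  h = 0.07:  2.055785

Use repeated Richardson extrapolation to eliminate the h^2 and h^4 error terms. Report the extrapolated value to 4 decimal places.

2.0645

First eliminate the h^2 term (factor 2^2 = 4):
  B₁ = (4·2.029219 − 1.918765)/3 = 2.066037
  B₂ = (4·2.055785 − 2.029219)/3 = 2.064640
Then eliminate the h^4 term (factor 2^4 = 16):
  (16·2.064640 − 2.066037)/15 = 2.064547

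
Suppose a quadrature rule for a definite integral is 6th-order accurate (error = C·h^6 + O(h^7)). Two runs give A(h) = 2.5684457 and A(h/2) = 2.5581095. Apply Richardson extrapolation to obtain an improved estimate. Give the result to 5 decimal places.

2.55795

The leading error scales as h^6; refining by a factor of 2 reduces it by 2^6 = 64.
Extrapolated value = (64·A(h/2) − A(h)) / (64 − 1)
= (64·2.5581095 − 2.5684457) / 63
= 161.1505623 / 63 = 2.5579454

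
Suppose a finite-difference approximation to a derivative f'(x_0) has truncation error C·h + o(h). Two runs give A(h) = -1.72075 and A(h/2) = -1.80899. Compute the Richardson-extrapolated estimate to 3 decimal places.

-1.897

The leading error scales as h; refining by a factor of 2 reduces it by 2^1 = 2.
Extrapolated value = (2·A(h/2) − A(h)) / (2 − 1)
= (2·(-1.80899) − (-1.72075)) / 1
= -1.89723 / 1 = -1.89723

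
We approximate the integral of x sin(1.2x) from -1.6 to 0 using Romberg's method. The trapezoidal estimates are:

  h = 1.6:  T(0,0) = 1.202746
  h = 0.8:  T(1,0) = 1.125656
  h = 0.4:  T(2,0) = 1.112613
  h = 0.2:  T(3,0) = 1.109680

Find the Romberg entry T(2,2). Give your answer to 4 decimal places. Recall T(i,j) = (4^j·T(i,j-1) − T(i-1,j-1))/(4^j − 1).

1.1088

T(1,1) = (4·1.125656 − 1.202746) / 3 = 1.099959
T(2,1) = (4·1.112613 − 1.125656) / 3 = 1.108265
T(2,2) = 1.108265 + (1.108265 − 1.099959)/15 = 1.108819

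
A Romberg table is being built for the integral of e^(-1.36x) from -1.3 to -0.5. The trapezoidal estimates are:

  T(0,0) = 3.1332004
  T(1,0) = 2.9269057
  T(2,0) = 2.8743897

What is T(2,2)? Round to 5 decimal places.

Richardson extrapolation on the trapezoidal column (denominator 4−1=3):
T(1,1) = (4·2.9269057 − 3.1332004) / 3 = 2.8581408
T(2,1) = 2.8743897 + (2.8743897 − 2.9269057)/3 = 2.8568844
T(2,2) = 2.8568844 + (2.8568844 − 2.8581408)/15 = 2.8568006

2.85680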